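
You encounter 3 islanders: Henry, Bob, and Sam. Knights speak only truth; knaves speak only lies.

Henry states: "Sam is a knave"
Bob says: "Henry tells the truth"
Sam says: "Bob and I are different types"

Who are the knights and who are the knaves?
Henry is a knave.
Bob is a knave.
Sam is a knight.

Verification:
- Henry (knave) says "Sam is a knave" - this is FALSE (a lie) because Sam is a knight.
- Bob (knave) says "Henry tells the truth" - this is FALSE (a lie) because Henry is a knave.
- Sam (knight) says "Bob and I are different types" - this is TRUE because Sam is a knight and Bob is a knave.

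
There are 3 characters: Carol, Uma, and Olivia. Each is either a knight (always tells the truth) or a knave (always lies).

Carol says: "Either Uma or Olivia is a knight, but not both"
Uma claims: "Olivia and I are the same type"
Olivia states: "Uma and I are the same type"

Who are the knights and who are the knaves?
Carol is a knave.
Uma is a knight.
Olivia is a knight.

Verification:
- Carol (knave) says "Either Uma or Olivia is a knight, but not both" - this is FALSE (a lie) because Uma is a knight and Olivia is a knight.
- Uma (knight) says "Olivia and I are the same type" - this is TRUE because Uma is a knight and Olivia is a knight.
- Olivia (knight) says "Uma and I are the same type" - this is TRUE because Olivia is a knight and Uma is a knight.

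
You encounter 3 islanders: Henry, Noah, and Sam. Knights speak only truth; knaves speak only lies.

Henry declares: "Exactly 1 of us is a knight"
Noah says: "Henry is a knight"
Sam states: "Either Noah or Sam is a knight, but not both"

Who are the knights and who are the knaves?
Henry is a knave.
Noah is a knave.
Sam is a knave.

Verification:
- Henry (knave) says "Exactly 1 of us is a knight" - this is FALSE (a lie) because there are 0 knights.
- Noah (knave) says "Henry is a knight" - this is FALSE (a lie) because Henry is a knave.
- Sam (knave) says "Either Noah or Sam is a knight, but not both" - this is FALSE (a lie) because Noah is a knave and Sam is a knave.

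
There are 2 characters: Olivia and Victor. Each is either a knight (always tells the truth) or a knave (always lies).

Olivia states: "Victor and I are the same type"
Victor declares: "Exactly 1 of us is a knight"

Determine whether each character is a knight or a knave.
Olivia is a knave.
Victor is a knight.

Verification:
- Olivia (knave) says "Victor and I are the same type" - this is FALSE (a lie) because Olivia is a knave and Victor is a knight.
- Victor (knight) says "Exactly 1 of us is a knight" - this is TRUE because there are 1 knights.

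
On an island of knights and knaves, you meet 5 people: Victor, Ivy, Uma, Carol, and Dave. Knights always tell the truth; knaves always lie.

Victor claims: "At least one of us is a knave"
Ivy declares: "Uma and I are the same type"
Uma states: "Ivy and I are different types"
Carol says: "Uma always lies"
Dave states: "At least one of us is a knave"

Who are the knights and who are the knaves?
Victor is a knight.
Ivy is a knave.
Uma is a knight.
Carol is a knave.
Dave is a knight.

Verification:
- Victor (knight) says "At least one of us is a knave" - this is TRUE because Ivy and Carol are knaves.
- Ivy (knave) says "Uma and I are the same type" - this is FALSE (a lie) because Ivy is a knave and Uma is a knight.
- Uma (knight) says "Ivy and I are different types" - this is TRUE because Uma is a knight and Ivy is a knave.
- Carol (knave) says "Uma always lies" - this is FALSE (a lie) because Uma is a knight.
- Dave (knight) says "At least one of us is a knave" - this is TRUE because Ivy and Carol are knaves.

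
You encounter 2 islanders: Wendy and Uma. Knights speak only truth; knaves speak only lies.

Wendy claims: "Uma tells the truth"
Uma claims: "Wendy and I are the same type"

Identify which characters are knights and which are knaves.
Wendy is a knight.
Uma is a knight.

Verification:
- Wendy (knight) says "Uma tells the truth" - this is TRUE because Uma is a knight.
- Uma (knight) says "Wendy and I are the same type" - this is TRUE because Uma is a knight and Wendy is a knight.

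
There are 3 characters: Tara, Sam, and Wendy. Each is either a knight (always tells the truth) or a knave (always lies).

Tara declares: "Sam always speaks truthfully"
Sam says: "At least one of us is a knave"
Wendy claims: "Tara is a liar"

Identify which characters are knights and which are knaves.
Tara is a knight.
Sam is a knight.
Wendy is a knave.

Verification:
- Tara (knight) says "Sam always speaks truthfully" - this is TRUE because Sam is a knight.
- Sam (knight) says "At least one of us is a knave" - this is TRUE because Wendy is a knave.
- Wendy (knave) says "Tara is a liar" - this is FALSE (a lie) because Tara is a knight.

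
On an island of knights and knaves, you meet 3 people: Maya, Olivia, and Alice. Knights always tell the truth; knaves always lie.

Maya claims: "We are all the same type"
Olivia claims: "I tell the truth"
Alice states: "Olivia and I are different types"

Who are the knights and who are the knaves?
Maya is a knave.
Olivia is a knave.
Alice is a knight.

Verification:
- Maya (knave) says "We are all the same type" - this is FALSE (a lie) because Alice is a knight and Maya and Olivia are knaves.
- Olivia (knave) says "I tell the truth" - this is FALSE (a lie) because Olivia is a knave.
- Alice (knight) says "Olivia and I are different types" - this is TRUE because Alice is a knight and Olivia is a knave.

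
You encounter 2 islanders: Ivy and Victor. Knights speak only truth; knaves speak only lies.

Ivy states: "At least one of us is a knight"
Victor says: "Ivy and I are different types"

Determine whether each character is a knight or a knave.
Ivy is a knave.
Victor is a knave.

Verification:
- Ivy (knave) says "At least one of us is a knight" - this is FALSE (a lie) because no one is a knight.
- Victor (knave) says "Ivy and I are different types" - this is FALSE (a lie) because Victor is a knave and Ivy is a knave.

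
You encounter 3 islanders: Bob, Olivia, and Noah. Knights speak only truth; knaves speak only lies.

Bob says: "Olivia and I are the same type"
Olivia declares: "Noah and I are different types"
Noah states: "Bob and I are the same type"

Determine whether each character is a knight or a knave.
Bob is a knight.
Olivia is a knight.
Noah is a knave.

Verification:
- Bob (knight) says "Olivia and I are the same type" - this is TRUE because Bob is a knight and Olivia is a knight.
- Olivia (knight) says "Noah and I are different types" - this is TRUE because Olivia is a knight and Noah is a knave.
- Noah (knave) says "Bob and I are the same type" - this is FALSE (a lie) because Noah is a knave and Bob is a knight.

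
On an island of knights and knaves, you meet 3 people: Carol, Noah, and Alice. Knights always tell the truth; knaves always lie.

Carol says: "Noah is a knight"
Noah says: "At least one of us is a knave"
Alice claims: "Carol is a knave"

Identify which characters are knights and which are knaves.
Carol is a knight.
Noah is a knight.
Alice is a knave.

Verification:
- Carol (knight) says "Noah is a knight" - this is TRUE because Noah is a knight.
- Noah (knight) says "At least one of us is a knave" - this is TRUE because Alice is a knave.
- Alice (knave) says "Carol is a knave" - this is FALSE (a lie) because Carol is a knight.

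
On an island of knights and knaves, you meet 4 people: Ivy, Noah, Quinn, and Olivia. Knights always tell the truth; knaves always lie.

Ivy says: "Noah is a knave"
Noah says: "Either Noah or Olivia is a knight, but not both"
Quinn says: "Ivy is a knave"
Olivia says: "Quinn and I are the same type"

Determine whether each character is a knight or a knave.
Ivy is a knave.
Noah is a knight.
Quinn is a knight.
Olivia is a knave.

Verification:
- Ivy (knave) says "Noah is a knave" - this is FALSE (a lie) because Noah is a knight.
- Noah (knight) says "Either Noah or Olivia is a knight, but not both" - this is TRUE because Noah is a knight and Olivia is a knave.
- Quinn (knight) says "Ivy is a knave" - this is TRUE because Ivy is a knave.
- Olivia (knave) says "Quinn and I are the same type" - this is FALSE (a lie) because Olivia is a knave and Quinn is a knight.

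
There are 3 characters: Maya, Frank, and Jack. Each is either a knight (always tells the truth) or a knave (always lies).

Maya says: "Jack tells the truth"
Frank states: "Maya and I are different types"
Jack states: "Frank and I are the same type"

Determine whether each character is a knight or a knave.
Maya is a knave.
Frank is a knight.
Jack is a knave.

Verification:
- Maya (knave) says "Jack tells the truth" - this is FALSE (a lie) because Jack is a knave.
- Frank (knight) says "Maya and I are different types" - this is TRUE because Frank is a knight and Maya is a knave.
- Jack (knave) says "Frank and I are the same type" - this is FALSE (a lie) because Jack is a knave and Frank is a knight.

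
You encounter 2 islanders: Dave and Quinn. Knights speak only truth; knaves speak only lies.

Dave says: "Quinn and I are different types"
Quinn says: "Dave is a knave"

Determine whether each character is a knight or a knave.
Dave is a knight.
Quinn is a knave.

Verification:
- Dave (knight) says "Quinn and I are different types" - this is TRUE because Dave is a knight and Quinn is a knave.
- Quinn (knave) says "Dave is a knave" - this is FALSE (a lie) because Dave is a knight.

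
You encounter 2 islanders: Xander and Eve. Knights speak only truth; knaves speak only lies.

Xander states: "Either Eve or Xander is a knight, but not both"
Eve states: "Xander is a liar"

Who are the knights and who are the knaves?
Xander is a knight.
Eve is a knave.

Verification:
- Xander (knight) says "Either Eve or Xander is a knight, but not both" - this is TRUE because Eve is a knave and Xander is a knight.
- Eve (knave) says "Xander is a liar" - this is FALSE (a lie) because Xander is a knight.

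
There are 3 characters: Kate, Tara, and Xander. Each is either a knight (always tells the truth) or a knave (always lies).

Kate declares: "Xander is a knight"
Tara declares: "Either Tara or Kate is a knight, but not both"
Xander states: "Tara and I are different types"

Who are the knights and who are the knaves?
Kate is a knave.
Tara is a knave.
Xander is a knave.

Verification:
- Kate (knave) says "Xander is a knight" - this is FALSE (a lie) because Xander is a knave.
- Tara (knave) says "Either Tara or Kate is a knight, but not both" - this is FALSE (a lie) because Tara is a knave and Kate is a knave.
- Xander (knave) says "Tara and I are different types" - this is FALSE (a lie) because Xander is a knave and Tara is a knave.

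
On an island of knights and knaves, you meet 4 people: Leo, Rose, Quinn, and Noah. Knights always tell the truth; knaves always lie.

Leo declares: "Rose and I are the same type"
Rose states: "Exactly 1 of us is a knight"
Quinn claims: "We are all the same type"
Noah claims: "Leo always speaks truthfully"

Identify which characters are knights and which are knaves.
Leo is a knave.
Rose is a knight.
Quinn is a knave.
Noah is a knave.

Verification:
- Leo (knave) says "Rose and I are the same type" - this is FALSE (a lie) because Leo is a knave and Rose is a knight.
- Rose (knight) says "Exactly 1 of us is a knight" - this is TRUE because there are 1 knights.
- Quinn (knave) says "We are all the same type" - this is FALSE (a lie) because Rose is a knight and Leo, Quinn, and Noah are knaves.
- Noah (knave) says "Leo always speaks truthfully" - this is FALSE (a lie) because Leo is a knave.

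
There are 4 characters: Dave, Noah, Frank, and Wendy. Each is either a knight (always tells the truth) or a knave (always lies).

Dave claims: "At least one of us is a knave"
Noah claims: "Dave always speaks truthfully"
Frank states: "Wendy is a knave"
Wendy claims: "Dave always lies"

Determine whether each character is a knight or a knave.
Dave is a knight.
Noah is a knight.
Frank is a knight.
Wendy is a knave.

Verification:
- Dave (knight) says "At least one of us is a knave" - this is TRUE because Wendy is a knave.
- Noah (knight) says "Dave always speaks truthfully" - this is TRUE because Dave is a knight.
- Frank (knight) says "Wendy is a knave" - this is TRUE because Wendy is a knave.
- Wendy (knave) says "Dave always lies" - this is FALSE (a lie) because Dave is a knight.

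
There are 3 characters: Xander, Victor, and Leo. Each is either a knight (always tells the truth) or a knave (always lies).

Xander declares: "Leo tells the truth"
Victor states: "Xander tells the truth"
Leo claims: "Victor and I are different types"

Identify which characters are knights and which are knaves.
Xander is a knave.
Victor is a knave.
Leo is a knave.

Verification:
- Xander (knave) says "Leo tells the truth" - this is FALSE (a lie) because Leo is a knave.
- Victor (knave) says "Xander tells the truth" - this is FALSE (a lie) because Xander is a knave.
- Leo (knave) says "Victor and I are different types" - this is FALSE (a lie) because Leo is a knave and Victor is a knave.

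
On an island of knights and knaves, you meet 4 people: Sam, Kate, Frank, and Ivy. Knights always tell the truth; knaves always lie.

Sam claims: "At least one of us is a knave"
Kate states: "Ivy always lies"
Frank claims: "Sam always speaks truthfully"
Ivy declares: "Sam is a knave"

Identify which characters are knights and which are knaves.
Sam is a knight.
Kate is a knight.
Frank is a knight.
Ivy is a knave.

Verification:
- Sam (knight) says "At least one of us is a knave" - this is TRUE because Ivy is a knave.
- Kate (knight) says "Ivy always lies" - this is TRUE because Ivy is a knave.
- Frank (knight) says "Sam always speaks truthfully" - this is TRUE because Sam is a knight.
- Ivy (knave) says "Sam is a knave" - this is FALSE (a lie) because Sam is a knight.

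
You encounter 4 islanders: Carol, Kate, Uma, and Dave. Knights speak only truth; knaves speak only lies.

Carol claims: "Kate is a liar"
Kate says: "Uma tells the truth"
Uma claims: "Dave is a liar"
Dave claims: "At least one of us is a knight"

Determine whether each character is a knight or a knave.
Carol is a knight.
Kate is a knave.
Uma is a knave.
Dave is a knight.

Verification:
- Carol (knight) says "Kate is a liar" - this is TRUE because Kate is a knave.
- Kate (knave) says "Uma tells the truth" - this is FALSE (a lie) because Uma is a knave.
- Uma (knave) says "Dave is a liar" - this is FALSE (a lie) because Dave is a knight.
- Dave (knight) says "At least one of us is a knight" - this is TRUE because Carol and Dave are knights.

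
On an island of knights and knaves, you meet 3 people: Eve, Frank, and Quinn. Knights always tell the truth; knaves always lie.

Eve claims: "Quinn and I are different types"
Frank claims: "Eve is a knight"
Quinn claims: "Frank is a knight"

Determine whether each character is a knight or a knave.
Eve is a knave.
Frank is a knave.
Quinn is a knave.

Verification:
- Eve (knave) says "Quinn and I are different types" - this is FALSE (a lie) because Eve is a knave and Quinn is a knave.
- Frank (knave) says "Eve is a knight" - this is FALSE (a lie) because Eve is a knave.
- Quinn (knave) says "Frank is a knight" - this is FALSE (a lie) because Frank is a knave.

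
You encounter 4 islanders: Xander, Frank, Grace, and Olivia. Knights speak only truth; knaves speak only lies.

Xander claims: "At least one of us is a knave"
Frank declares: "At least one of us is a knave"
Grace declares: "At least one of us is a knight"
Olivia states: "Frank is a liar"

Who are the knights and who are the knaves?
Xander is a knight.
Frank is a knight.
Grace is a knight.
Olivia is a knave.

Verification:
- Xander (knight) says "At least one of us is a knave" - this is TRUE because Olivia is a knave.
- Frank (knight) says "At least one of us is a knave" - this is TRUE because Olivia is a knave.
- Grace (knight) says "At least one of us is a knight" - this is TRUE because Xander, Frank, and Grace are knights.
- Olivia (knave) says "Frank is a liar" - this is FALSE (a lie) because Frank is a knight.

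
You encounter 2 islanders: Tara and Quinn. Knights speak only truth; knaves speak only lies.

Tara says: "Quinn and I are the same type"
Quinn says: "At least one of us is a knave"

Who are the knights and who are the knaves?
Tara is a knave.
Quinn is a knight.

Verification:
- Tara (knave) says "Quinn and I are the same type" - this is FALSE (a lie) because Tara is a knave and Quinn is a knight.
- Quinn (knight) says "At least one of us is a knave" - this is TRUE because Tara is a knave.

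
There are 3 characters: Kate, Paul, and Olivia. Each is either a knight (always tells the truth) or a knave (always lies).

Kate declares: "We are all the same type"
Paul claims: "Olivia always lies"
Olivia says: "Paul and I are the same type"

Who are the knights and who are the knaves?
Kate is a knave.
Paul is a knight.
Olivia is a knave.

Verification:
- Kate (knave) says "We are all the same type" - this is FALSE (a lie) because Paul is a knight and Kate and Olivia are knaves.
- Paul (knight) says "Olivia always lies" - this is TRUE because Olivia is a knave.
- Olivia (knave) says "Paul and I are the same type" - this is FALSE (a lie) because Olivia is a knave and Paul is a knight.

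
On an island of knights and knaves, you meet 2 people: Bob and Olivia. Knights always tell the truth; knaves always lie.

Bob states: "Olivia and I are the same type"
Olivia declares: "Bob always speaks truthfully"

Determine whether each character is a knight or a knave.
Bob is a knight.
Olivia is a knight.

Verification:
- Bob (knight) says "Olivia and I are the same type" - this is TRUE because Bob is a knight and Olivia is a knight.
- Olivia (knight) says "Bob always speaks truthfully" - this is TRUE because Bob is a knight.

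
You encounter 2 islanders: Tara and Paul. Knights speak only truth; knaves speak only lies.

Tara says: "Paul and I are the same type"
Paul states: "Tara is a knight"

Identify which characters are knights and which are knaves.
Tara is a knight.
Paul is a knight.

Verification:
- Tara (knight) says "Paul and I are the same type" - this is TRUE because Tara is a knight and Paul is a knight.
- Paul (knight) says "Tara is a knight" - this is TRUE because Tara is a knight.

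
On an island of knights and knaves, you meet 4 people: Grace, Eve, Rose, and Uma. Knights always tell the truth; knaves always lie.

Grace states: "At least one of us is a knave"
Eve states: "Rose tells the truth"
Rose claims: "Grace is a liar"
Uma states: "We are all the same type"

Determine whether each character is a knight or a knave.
Grace is a knight.
Eve is a knave.
Rose is a knave.
Uma is a knave.

Verification:
- Grace (knight) says "At least one of us is a knave" - this is TRUE because Eve, Rose, and Uma are knaves.
- Eve (knave) says "Rose tells the truth" - this is FALSE (a lie) because Rose is a knave.
- Rose (knave) says "Grace is a liar" - this is FALSE (a lie) because Grace is a knight.
- Uma (knave) says "We are all the same type" - this is FALSE (a lie) because Grace is a knight and Eve, Rose, and Uma are knaves.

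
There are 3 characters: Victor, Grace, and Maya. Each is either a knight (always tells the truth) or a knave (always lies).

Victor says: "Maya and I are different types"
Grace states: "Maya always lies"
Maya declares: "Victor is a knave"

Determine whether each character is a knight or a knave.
Victor is a knight.
Grace is a knight.
Maya is a knave.

Verification:
- Victor (knight) says "Maya and I are different types" - this is TRUE because Victor is a knight and Maya is a knave.
- Grace (knight) says "Maya always lies" - this is TRUE because Maya is a knave.
- Maya (knave) says "Victor is a knave" - this is FALSE (a lie) because Victor is a knight.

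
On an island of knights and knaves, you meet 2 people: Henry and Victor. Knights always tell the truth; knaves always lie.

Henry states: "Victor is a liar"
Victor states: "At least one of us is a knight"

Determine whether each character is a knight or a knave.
Henry is a knave.
Victor is a knight.

Verification:
- Henry (knave) says "Victor is a liar" - this is FALSE (a lie) because Victor is a knight.
- Victor (knight) says "At least one of us is a knight" - this is TRUE because Victor is a knight.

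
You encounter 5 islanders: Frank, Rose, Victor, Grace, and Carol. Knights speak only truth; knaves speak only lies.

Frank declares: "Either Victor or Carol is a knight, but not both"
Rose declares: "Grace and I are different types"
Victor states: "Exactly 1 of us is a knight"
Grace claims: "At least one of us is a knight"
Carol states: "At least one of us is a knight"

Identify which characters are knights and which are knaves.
Frank is a knave.
Rose is a knave.
Victor is a knave.
Grace is a knave.
Carol is a knave.

Verification:
- Frank (knave) says "Either Victor or Carol is a knight, but not both" - this is FALSE (a lie) because Victor is a knave and Carol is a knave.
- Rose (knave) says "Grace and I are different types" - this is FALSE (a lie) because Rose is a knave and Grace is a knave.
- Victor (knave) says "Exactly 1 of us is a knight" - this is FALSE (a lie) because there are 0 knights.
- Grace (knave) says "At least one of us is a knight" - this is FALSE (a lie) because no one is a knight.
- Carol (knave) says "At least one of us is a knight" - this is FALSE (a lie) because no one is a knight.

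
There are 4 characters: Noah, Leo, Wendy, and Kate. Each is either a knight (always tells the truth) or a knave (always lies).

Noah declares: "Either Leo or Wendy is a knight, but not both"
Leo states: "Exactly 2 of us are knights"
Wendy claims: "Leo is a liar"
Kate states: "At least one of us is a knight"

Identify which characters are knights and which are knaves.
Noah is a knight.
Leo is a knave.
Wendy is a knight.
Kate is a knight.

Verification:
- Noah (knight) says "Either Leo or Wendy is a knight, but not both" - this is TRUE because Leo is a knave and Wendy is a knight.
- Leo (knave) says "Exactly 2 of us are knights" - this is FALSE (a lie) because there are 3 knights.
- Wendy (knight) says "Leo is a liar" - this is TRUE because Leo is a knave.
- Kate (knight) says "At least one of us is a knight" - this is TRUE because Noah, Wendy, and Kate are knights.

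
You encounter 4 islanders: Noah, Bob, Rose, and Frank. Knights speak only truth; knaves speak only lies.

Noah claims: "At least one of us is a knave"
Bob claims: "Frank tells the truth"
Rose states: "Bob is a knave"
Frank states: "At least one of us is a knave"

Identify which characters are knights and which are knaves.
Noah is a knight.
Bob is a knight.
Rose is a knave.
Frank is a knight.

Verification:
- Noah (knight) says "At least one of us is a knave" - this is TRUE because Rose is a knave.
- Bob (knight) says "Frank tells the truth" - this is TRUE because Frank is a knight.
- Rose (knave) says "Bob is a knave" - this is FALSE (a lie) because Bob is a knight.
- Frank (knight) says "At least one of us is a knave" - this is TRUE because Rose is a knave.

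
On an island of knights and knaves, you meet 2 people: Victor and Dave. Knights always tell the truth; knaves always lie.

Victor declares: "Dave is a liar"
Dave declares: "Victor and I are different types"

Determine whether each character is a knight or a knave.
Victor is a knave.
Dave is a knight.

Verification:
- Victor (knave) says "Dave is a liar" - this is FALSE (a lie) because Dave is a knight.
- Dave (knight) says "Victor and I are different types" - this is TRUE because Dave is a knight and Victor is a knave.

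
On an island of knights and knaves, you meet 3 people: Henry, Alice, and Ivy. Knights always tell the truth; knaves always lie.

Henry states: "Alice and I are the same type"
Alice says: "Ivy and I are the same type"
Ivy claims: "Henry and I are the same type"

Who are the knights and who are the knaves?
Henry is a knight.
Alice is a knight.
Ivy is a knight.

Verification:
- Henry (knight) says "Alice and I are the same type" - this is TRUE because Henry is a knight and Alice is a knight.
- Alice (knight) says "Ivy and I are the same type" - this is TRUE because Alice is a knight and Ivy is a knight.
- Ivy (knight) says "Henry and I are the same type" - this is TRUE because Ivy is a knight and Henry is a knight.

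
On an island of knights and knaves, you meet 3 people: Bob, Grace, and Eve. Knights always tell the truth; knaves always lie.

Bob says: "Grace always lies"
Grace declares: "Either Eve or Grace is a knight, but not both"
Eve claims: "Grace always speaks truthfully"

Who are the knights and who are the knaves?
Bob is a knight.
Grace is a knave.
Eve is a knave.

Verification:
- Bob (knight) says "Grace always lies" - this is TRUE because Grace is a knave.
- Grace (knave) says "Either Eve or Grace is a knight, but not both" - this is FALSE (a lie) because Eve is a knave and Grace is a knave.
- Eve (knave) says "Grace always speaks truthfully" - this is FALSE (a lie) because Grace is a knave.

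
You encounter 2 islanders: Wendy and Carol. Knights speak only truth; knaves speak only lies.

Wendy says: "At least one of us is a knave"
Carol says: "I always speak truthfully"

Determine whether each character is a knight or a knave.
Wendy is a knight.
Carol is a knave.

Verification:
- Wendy (knight) says "At least one of us is a knave" - this is TRUE because Carol is a knave.
- Carol (knave) says "I always speak truthfully" - this is FALSE (a lie) because Carol is a knave.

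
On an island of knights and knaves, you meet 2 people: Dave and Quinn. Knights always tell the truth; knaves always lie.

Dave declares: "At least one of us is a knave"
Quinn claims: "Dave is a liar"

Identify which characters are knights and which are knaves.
Dave is a knight.
Quinn is a knave.

Verification:
- Dave (knight) says "At least one of us is a knave" - this is TRUE because Quinn is a knave.
- Quinn (knave) says "Dave is a liar" - this is FALSE (a lie) because Dave is a knight.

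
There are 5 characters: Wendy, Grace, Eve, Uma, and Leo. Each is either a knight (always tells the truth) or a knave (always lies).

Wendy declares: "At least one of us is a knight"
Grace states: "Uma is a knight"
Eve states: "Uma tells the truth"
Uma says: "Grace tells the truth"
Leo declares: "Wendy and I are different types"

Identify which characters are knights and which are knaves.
Wendy is a knave.
Grace is a knave.
Eve is a knave.
Uma is a knave.
Leo is a knave.

Verification:
- Wendy (knave) says "At least one of us is a knight" - this is FALSE (a lie) because no one is a knight.
- Grace (knave) says "Uma is a knight" - this is FALSE (a lie) because Uma is a knave.
- Eve (knave) says "Uma tells the truth" - this is FALSE (a lie) because Uma is a knave.
- Uma (knave) says "Grace tells the truth" - this is FALSE (a lie) because Grace is a knave.
- Leo (knave) says "Wendy and I are different types" - this is FALSE (a lie) because Leo is a knave and Wendy is a knave.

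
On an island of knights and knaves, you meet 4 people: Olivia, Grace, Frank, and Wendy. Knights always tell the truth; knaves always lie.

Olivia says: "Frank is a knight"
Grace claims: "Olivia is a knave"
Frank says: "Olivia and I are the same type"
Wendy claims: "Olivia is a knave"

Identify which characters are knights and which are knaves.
Olivia is a knight.
Grace is a knave.
Frank is a knight.
Wendy is a knave.

Verification:
- Olivia (knight) says "Frank is a knight" - this is TRUE because Frank is a knight.
- Grace (knave) says "Olivia is a knave" - this is FALSE (a lie) because Olivia is a knight.
- Frank (knight) says "Olivia and I are the same type" - this is TRUE because Frank is a knight and Olivia is a knight.
- Wendy (knave) says "Olivia is a knave" - this is FALSE (a lie) because Olivia is a knight.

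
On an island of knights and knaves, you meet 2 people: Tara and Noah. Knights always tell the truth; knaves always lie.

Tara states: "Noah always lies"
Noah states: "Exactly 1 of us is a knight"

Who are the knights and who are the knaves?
Tara is a knave.
Noah is a knight.

Verification:
- Tara (knave) says "Noah always lies" - this is FALSE (a lie) because Noah is a knight.
- Noah (knight) says "Exactly 1 of us is a knight" - this is TRUE because there are 1 knights.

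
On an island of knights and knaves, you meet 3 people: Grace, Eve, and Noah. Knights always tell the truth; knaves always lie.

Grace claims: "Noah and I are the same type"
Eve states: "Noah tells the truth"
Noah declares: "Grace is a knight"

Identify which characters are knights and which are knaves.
Grace is a knight.
Eve is a knight.
Noah is a knight.

Verification:
- Grace (knight) says "Noah and I are the same type" - this is TRUE because Grace is a knight and Noah is a knight.
- Eve (knight) says "Noah tells the truth" - this is TRUE because Noah is a knight.
- Noah (knight) says "Grace is a knight" - this is TRUE because Grace is a knight.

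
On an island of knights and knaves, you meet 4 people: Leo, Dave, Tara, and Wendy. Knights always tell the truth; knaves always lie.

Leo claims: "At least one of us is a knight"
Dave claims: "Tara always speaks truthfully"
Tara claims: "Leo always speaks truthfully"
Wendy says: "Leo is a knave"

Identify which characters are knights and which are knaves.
Leo is a knight.
Dave is a knight.
Tara is a knight.
Wendy is a knave.

Verification:
- Leo (knight) says "At least one of us is a knight" - this is TRUE because Leo, Dave, and Tara are knights.
- Dave (knight) says "Tara always speaks truthfully" - this is TRUE because Tara is a knight.
- Tara (knight) says "Leo always speaks truthfully" - this is TRUE because Leo is a knight.
- Wendy (knave) says "Leo is a knave" - this is FALSE (a lie) because Leo is a knight.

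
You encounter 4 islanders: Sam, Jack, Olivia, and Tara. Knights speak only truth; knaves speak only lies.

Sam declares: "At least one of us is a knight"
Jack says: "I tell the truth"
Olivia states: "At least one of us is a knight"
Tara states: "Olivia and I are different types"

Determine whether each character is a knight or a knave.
Sam is a knave.
Jack is a knave.
Olivia is a knave.
Tara is a knave.

Verification:
- Sam (knave) says "At least one of us is a knight" - this is FALSE (a lie) because no one is a knight.
- Jack (knave) says "I tell the truth" - this is FALSE (a lie) because Jack is a knave.
- Olivia (knave) says "At least one of us is a knight" - this is FALSE (a lie) because no one is a knight.
- Tara (knave) says "Olivia and I are different types" - this is FALSE (a lie) because Tara is a knave and Olivia is a knave.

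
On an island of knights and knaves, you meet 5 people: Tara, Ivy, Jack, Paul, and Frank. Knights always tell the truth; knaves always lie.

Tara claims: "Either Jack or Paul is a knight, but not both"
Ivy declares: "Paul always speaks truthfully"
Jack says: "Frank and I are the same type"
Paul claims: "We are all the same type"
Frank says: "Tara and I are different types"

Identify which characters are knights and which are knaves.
Tara is a knave.
Ivy is a knave.
Jack is a knave.
Paul is a knave.
Frank is a knight.

Verification:
- Tara (knave) says "Either Jack or Paul is a knight, but not both" - this is FALSE (a lie) because Jack is a knave and Paul is a knave.
- Ivy (knave) says "Paul always speaks truthfully" - this is FALSE (a lie) because Paul is a knave.
- Jack (knave) says "Frank and I are the same type" - this is FALSE (a lie) because Jack is a knave and Frank is a knight.
- Paul (knave) says "We are all the same type" - this is FALSE (a lie) because Frank is a knight and Tara, Ivy, Jack, and Paul are knaves.
- Frank (knight) says "Tara and I are different types" - this is TRUE because Frank is a knight and Tara is a knave.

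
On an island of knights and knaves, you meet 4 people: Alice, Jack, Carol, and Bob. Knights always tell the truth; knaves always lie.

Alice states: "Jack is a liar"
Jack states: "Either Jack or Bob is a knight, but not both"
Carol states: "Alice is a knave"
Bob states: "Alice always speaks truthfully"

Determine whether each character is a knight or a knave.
Alice is a knave.
Jack is a knight.
Carol is a knight.
Bob is a knave.

Verification:
- Alice (knave) says "Jack is a liar" - this is FALSE (a lie) because Jack is a knight.
- Jack (knight) says "Either Jack or Bob is a knight, but not both" - this is TRUE because Jack is a knight and Bob is a knave.
- Carol (knight) says "Alice is a knave" - this is TRUE because Alice is a knave.
- Bob (knave) says "Alice always speaks truthfully" - this is FALSE (a lie) because Alice is a knave.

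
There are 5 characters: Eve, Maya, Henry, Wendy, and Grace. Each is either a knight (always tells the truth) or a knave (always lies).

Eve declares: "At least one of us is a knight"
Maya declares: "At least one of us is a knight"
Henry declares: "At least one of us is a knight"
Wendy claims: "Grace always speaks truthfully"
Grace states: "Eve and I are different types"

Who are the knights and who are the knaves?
Eve is a knave.
Maya is a knave.
Henry is a knave.
Wendy is a knave.
Grace is a knave.

Verification:
- Eve (knave) says "At least one of us is a knight" - this is FALSE (a lie) because no one is a knight.
- Maya (knave) says "At least one of us is a knight" - this is FALSE (a lie) because no one is a knight.
- Henry (knave) says "At least one of us is a knight" - this is FALSE (a lie) because no one is a knight.
- Wendy (knave) says "Grace always speaks truthfully" - this is FALSE (a lie) because Grace is a knave.
- Grace (knave) says "Eve and I are different types" - this is FALSE (a lie) because Grace is a knave and Eve is a knave.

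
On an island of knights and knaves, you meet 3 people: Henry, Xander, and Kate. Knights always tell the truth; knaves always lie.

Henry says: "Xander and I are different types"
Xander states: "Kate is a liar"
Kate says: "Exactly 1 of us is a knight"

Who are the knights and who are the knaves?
Henry is a knave.
Xander is a knave.
Kate is a knight.

Verification:
- Henry (knave) says "Xander and I are different types" - this is FALSE (a lie) because Henry is a knave and Xander is a knave.
- Xander (knave) says "Kate is a liar" - this is FALSE (a lie) because Kate is a knight.
- Kate (knight) says "Exactly 1 of us is a knight" - this is TRUE because there are 1 knights.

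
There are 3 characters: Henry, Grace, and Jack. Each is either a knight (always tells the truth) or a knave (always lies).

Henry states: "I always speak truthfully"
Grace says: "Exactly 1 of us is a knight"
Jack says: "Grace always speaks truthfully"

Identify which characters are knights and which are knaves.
Henry is a knave.
Grace is a knave.
Jack is a knave.

Verification:
- Henry (knave) says "I always speak truthfully" - this is FALSE (a lie) because Henry is a knave.
- Grace (knave) says "Exactly 1 of us is a knight" - this is FALSE (a lie) because there are 0 knights.
- Jack (knave) says "Grace always speaks truthfully" - this is FALSE (a lie) because Grace is a knave.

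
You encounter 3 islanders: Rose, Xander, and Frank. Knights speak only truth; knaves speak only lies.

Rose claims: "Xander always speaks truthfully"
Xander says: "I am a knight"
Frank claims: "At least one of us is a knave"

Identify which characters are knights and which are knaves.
Rose is a knave.
Xander is a knave.
Frank is a knight.

Verification:
- Rose (knave) says "Xander always speaks truthfully" - this is FALSE (a lie) because Xander is a knave.
- Xander (knave) says "I am a knight" - this is FALSE (a lie) because Xander is a knave.
- Frank (knight) says "At least one of us is a knave" - this is TRUE because Rose and Xander are knaves.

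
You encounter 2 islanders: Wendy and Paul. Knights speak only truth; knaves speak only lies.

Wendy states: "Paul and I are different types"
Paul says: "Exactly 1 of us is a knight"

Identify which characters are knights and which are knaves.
Wendy is a knave.
Paul is a knave.

Verification:
- Wendy (knave) says "Paul and I are different types" - this is FALSE (a lie) because Wendy is a knave and Paul is a knave.
- Paul (knave) says "Exactly 1 of us is a knight" - this is FALSE (a lie) because there are 0 knights.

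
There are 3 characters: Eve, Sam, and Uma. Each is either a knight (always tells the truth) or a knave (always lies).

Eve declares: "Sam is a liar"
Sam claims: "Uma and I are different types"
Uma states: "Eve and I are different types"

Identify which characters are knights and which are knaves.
Eve is a knave.
Sam is a knight.
Uma is a knave.

Verification:
- Eve (knave) says "Sam is a liar" - this is FALSE (a lie) because Sam is a knight.
- Sam (knight) says "Uma and I are different types" - this is TRUE because Sam is a knight and Uma is a knave.
- Uma (knave) says "Eve and I are different types" - this is FALSE (a lie) because Uma is a knave and Eve is a knave.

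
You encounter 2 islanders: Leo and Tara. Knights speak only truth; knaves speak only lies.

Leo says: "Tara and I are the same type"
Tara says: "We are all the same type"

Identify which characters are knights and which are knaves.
Leo is a knight.
Tara is a knight.

Verification:
- Leo (knight) says "Tara and I are the same type" - this is TRUE because Leo is a knight and Tara is a knight.
- Tara (knight) says "We are all the same type" - this is TRUE because Leo and Tara are knights.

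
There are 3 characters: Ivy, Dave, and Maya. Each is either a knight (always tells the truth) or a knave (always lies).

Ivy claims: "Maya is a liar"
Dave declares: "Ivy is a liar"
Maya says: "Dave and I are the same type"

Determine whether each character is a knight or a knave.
Ivy is a knave.
Dave is a knight.
Maya is a knight.

Verification:
- Ivy (knave) says "Maya is a liar" - this is FALSE (a lie) because Maya is a knight.
- Dave (knight) says "Ivy is a liar" - this is TRUE because Ivy is a knave.
- Maya (knight) says "Dave and I are the same type" - this is TRUE because Maya is a knight and Dave is a knight.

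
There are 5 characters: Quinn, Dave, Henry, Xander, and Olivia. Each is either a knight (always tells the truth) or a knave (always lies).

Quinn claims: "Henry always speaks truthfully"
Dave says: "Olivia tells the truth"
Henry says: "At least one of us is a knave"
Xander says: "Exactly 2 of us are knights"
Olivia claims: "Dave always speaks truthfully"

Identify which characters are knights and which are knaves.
Quinn is a knight.
Dave is a knight.
Henry is a knight.
Xander is a knave.
Olivia is a knight.

Verification:
- Quinn (knight) says "Henry always speaks truthfully" - this is TRUE because Henry is a knight.
- Dave (knight) says "Olivia tells the truth" - this is TRUE because Olivia is a knight.
- Henry (knight) says "At least one of us is a knave" - this is TRUE because Xander is a knave.
- Xander (knave) says "Exactly 2 of us are knights" - this is FALSE (a lie) because there are 4 knights.
- Olivia (knight) says "Dave always speaks truthfully" - this is TRUE because Dave is a knight.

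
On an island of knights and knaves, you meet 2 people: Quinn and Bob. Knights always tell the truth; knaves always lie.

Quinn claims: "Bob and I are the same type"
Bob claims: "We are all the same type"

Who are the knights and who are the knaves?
Quinn is a knight.
Bob is a knight.

Verification:
- Quinn (knight) says "Bob and I are the same type" - this is TRUE because Quinn is a knight and Bob is a knight.
- Bob (knight) says "We are all the same type" - this is TRUE because Quinn and Bob are knights.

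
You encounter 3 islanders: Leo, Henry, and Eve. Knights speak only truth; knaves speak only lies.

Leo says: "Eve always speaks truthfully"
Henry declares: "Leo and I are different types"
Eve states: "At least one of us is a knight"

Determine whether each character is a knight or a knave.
Leo is a knave.
Henry is a knave.
Eve is a knave.

Verification:
- Leo (knave) says "Eve always speaks truthfully" - this is FALSE (a lie) because Eve is a knave.
- Henry (knave) says "Leo and I are different types" - this is FALSE (a lie) because Henry is a knave and Leo is a knave.
- Eve (knave) says "At least one of us is a knight" - this is FALSE (a lie) because no one is a knight.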